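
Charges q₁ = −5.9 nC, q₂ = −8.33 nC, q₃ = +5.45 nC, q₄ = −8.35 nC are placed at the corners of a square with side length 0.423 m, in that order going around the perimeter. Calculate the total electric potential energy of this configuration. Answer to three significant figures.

7.22×10⁻⁷ J

The work to assemble the configuration equals its total potential energy, U = Σ kqᵢqⱼ/rᵢⱼ over all pairs.
The four side pairs have separation 0.423 m and the two diagonal pairs 0.598 m.
Summing all 6 pair terms gives U = 7.22×10⁻⁷ J.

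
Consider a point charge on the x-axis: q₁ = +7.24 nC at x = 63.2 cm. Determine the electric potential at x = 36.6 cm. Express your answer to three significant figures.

245 V

Electric potential is a scalar, so the contributions from each charge add algebraically: V = Σ kqᵢ/rᵢ.
V = k[(7.24×10⁻⁹)/(0.266)] = 245 V.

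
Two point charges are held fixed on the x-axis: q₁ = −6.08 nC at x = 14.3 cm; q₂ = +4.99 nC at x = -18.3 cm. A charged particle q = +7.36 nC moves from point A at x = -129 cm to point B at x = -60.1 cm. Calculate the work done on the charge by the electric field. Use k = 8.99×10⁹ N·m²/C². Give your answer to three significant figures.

-2.32×10⁻⁷ J

The work done by the electric force is W_field = −ΔU = −q(V_B − V_A) = q(V_A − V_B).
At A: distances to the source charges are 1.43 m, 1.11 m; V_A = Σ kqᵢ/rᵢ = 2.38 V.
At B: distances to the source charges are 0.744 m, 0.418 m; V_B = Σ kqᵢ/rᵢ = 33.9 V.
ΔV = V_B − V_A = 31.5 V.
W_field = −qΔV = −(7.36×10⁻⁹ C)(31.5 V) = -2.32×10⁻⁷ J.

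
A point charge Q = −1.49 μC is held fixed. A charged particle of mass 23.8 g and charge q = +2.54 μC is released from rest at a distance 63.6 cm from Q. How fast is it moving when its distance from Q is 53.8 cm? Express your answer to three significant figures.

Only the electrostatic force acts, so mechanical energy is conserved: ½mv² = U₁ − U₂ = kQq(1/r₁ − 1/r₂).
U₁ − U₂ = (8.99×10⁹ N·m²/C²)(-1.49×10⁻⁶ C)(2.54×10⁻⁶ C)(1/0.636 − 1/0.538) = 9.74×10⁻³ J.
v = √(2·9.74×10⁻³/0.0238) = 0.905 m/s.

0.905 m/s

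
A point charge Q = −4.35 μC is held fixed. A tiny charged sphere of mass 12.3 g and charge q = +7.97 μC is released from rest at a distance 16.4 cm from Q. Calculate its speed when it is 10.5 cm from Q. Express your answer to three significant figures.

13.2 m/s

Only the electrostatic force acts, so mechanical energy is conserved: ½mv² = U₁ − U₂ = kQq(1/r₁ − 1/r₂).
U₁ − U₂ = (8.99×10⁹ N·m²/C²)(-4.35×10⁻⁶ C)(7.97×10⁻⁶ C)(1/0.164 − 1/0.105) = 1.07 J.
v = √(2·1.07/0.0123) = 13.2 m/s.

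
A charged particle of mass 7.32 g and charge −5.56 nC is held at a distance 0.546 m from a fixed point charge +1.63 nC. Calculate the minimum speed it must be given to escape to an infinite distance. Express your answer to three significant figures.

6.39×10⁻³ m/s

To just escape, total mechanical energy must reach zero at infinity: ½mv²_min + U = 0, so ½mv²_min = −U = |kQq|/r.
|U| = |kQq|/r = (8.99×10⁹ N·m²/C²)(1.63×10⁻⁹)(5.56×10⁻⁹)/(0.546) = 1.49×10⁻⁷ J.
v_min = √(2|U|/m) = √(2·1.49×10⁻⁷/7.32×10⁻³) = 6.39×10⁻³ m/s.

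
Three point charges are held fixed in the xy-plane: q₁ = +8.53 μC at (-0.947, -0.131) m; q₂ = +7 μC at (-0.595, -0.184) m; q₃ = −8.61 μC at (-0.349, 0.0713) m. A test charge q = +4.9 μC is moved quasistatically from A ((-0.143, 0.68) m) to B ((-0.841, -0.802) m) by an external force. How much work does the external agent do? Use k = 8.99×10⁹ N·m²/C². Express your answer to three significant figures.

For quasistatic motion the external work equals the change in potential energy: W_ext = qΔV = q(V_B − V_A).
At A: distances to the source charges are 1.14 m, 0.975 m, 0.643 m; V_A = Σ kqᵢ/rᵢ = 1.12×10⁴ V.
At B: distances to the source charges are 0.679 m, 0.665 m, 1.00 m; V_B = Σ kqᵢ/rᵢ = 1.30×10⁵ V.
ΔV = V_B − V_A = 1.19×10⁵ V.
W_ext = qΔV = (4.90×10⁻⁶ C)(1.19×10⁵ V) = 0.583 J.

0.583 J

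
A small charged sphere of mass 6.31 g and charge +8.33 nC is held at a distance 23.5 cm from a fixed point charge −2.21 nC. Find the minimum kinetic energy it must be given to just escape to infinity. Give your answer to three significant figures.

To just escape, total mechanical energy must reach zero at infinity: ½mv²_min + U = 0, so ½mv²_min = −U = |kQq|/r.
|U| = |kQq|/r = (8.99×10⁹ N·m²/C²)(2.21×10⁻⁹)(8.33×10⁻⁹)/(0.235) = 7.04×10⁻⁷ J.

7.04×10⁻⁷ J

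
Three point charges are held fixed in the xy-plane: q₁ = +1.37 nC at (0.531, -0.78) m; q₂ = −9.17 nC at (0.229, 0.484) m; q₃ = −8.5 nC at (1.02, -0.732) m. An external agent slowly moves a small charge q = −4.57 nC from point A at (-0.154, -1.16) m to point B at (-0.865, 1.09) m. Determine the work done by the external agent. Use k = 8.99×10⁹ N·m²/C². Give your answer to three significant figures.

For quasistatic motion the external work equals the change in potential energy: W_ext = qΔV = q(V_B − V_A).
At A: distances to the source charges are 0.783 m, 1.69 m, 1.25 m; V_A = Σ kqᵢ/rᵢ = -94.3 V.
At B: distances to the source charges are 2.33 m, 1.25 m, 2.62 m; V_B = Σ kqᵢ/rᵢ = -89.8 V.
ΔV = V_B − V_A = 4.48 V.
W_ext = qΔV = (-4.57×10⁻⁹ C)(4.48 V) = -2.05×10⁻⁸ J.

-2.05×10⁻⁸ J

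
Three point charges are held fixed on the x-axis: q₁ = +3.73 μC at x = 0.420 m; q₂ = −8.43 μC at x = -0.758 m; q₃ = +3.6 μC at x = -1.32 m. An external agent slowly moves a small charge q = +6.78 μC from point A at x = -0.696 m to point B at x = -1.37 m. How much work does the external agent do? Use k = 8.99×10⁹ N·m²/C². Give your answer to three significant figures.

For quasistatic motion the external work equals the change in potential energy: W_ext = qΔV = q(V_B − V_A).
At A: distances to the source charges are 1.12 m, 0.0620 m, 0.624 m; V_A = Σ kqᵢ/rᵢ = -1.14×10⁶ V.
At B: distances to the source charges are 1.79 m, 0.612 m, 0.0500 m; V_B = Σ kqᵢ/rᵢ = 5.42×10⁵ V.
ΔV = V_B − V_A = 1.68×10⁶ V.
W_ext = qΔV = (6.78×10⁻⁶ C)(1.68×10⁶ V) = 11.4 J.

11.4 J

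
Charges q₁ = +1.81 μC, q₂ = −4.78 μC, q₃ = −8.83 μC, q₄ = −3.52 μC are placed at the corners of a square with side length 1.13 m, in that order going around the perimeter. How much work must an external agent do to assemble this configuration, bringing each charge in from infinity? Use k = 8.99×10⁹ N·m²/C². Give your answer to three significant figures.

0.468 J

The assembly work is the sum of pairwise potential energies, U = Σ_{i<j} kqᵢqⱼ/rᵢⱼ.
The four side pairs have separation 1.13 m and the two diagonal pairs 1.60 m.
Summing all 6 pair terms gives U = 0.468 J.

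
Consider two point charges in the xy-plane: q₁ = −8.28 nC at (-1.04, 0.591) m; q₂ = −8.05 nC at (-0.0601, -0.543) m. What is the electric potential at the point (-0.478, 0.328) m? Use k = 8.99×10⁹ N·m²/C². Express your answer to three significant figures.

The total potential is the scalar sum of each charge's contribution, V = Σ kqᵢ/rᵢ.
Distances from the field point to each charge: r₁ = 0.620 m, r₂ = 0.966 m.
V = k[(-8.28×10⁻⁹)/(0.620) + (-8.05×10⁻⁹)/(0.966)] = -195 V.

-195 V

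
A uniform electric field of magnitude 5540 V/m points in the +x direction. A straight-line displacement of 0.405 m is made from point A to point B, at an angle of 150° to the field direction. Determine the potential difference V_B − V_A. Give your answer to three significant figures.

1940 V

Only the component of displacement along E changes the potential: ΔV = −E·d·cosθ.
ΔV = −(5540 V/m)(0.405 m)cos150° = 1940 V.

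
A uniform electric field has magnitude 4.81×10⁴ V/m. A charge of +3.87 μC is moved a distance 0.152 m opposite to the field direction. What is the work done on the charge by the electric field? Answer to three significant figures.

-0.0283 J

The potential change for a displacement 0.152 m opposite to the field direction is ΔV = +Ed = 7310 V.
W_field = −qΔV = -0.0283 J.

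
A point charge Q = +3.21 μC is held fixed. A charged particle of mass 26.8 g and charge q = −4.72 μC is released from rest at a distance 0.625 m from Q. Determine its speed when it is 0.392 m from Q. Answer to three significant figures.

Only the electrostatic force acts, so mechanical energy is conserved: ½mv² = U₁ − U₂ = kQq(1/r₁ − 1/r₂).
U₁ − U₂ = (8.99×10⁹ N·m²/C²)(3.21×10⁻⁶ C)(-4.72×10⁻⁶ C)(1/0.625 − 1/0.392) = 0.130 J.
v = √(2·0.130/0.0268) = 3.11 m/s.

3.11 m/s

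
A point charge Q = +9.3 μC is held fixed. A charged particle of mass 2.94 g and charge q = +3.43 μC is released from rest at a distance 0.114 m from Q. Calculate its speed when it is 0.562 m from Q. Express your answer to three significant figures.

36.9 m/s

Only the electrostatic force acts, so mechanical energy is conserved: ½mv² = U₁ − U₂ = kQq(1/r₁ − 1/r₂).
U₁ − U₂ = (8.99×10⁹ N·m²/C²)(9.30×10⁻⁶ C)(3.43×10⁻⁶ C)(1/0.114 − 1/0.562) = 2.01 J.
v = √(2·2.01/2.94×10⁻³) = 36.9 m/s.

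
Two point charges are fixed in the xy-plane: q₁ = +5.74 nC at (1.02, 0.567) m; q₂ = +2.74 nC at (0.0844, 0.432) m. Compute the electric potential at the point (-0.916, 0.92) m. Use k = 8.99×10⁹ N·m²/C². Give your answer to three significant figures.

48.4 V

Electric potential is a scalar, so the contributions from each charge add algebraically: V = Σ kqᵢ/rᵢ.
Distances from the field point to each charge: r₁ = 1.97 m, r₂ = 1.11 m.
V = k[(5.74×10⁻⁹)/(1.97) + (2.74×10⁻⁹)/(1.11)] = 48.4 V.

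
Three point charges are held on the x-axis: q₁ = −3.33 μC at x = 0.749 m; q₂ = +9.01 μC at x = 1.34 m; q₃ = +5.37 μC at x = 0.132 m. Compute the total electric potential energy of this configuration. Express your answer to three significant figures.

The assembly work is the sum of pairwise potential energies, U = Σ_{i<j} kqᵢqⱼ/rᵢⱼ.
Pair separations: r₁₂ = 0.591 m, r₁₃ = 0.617 m, r₂₃ = 1.21 m.
U = (-0.456) + (-0.261) + (0.360) = -0.357 J.

-0.357 J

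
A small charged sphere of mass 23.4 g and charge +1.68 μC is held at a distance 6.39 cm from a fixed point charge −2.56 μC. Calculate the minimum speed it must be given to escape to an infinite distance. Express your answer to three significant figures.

7.19 m/s

To just escape, total mechanical energy must reach zero at infinity: ½mv²_min + U = 0, so ½mv²_min = −U = |kQq|/r.
|U| = |kQq|/r = (8.99×10⁹ N·m²/C²)(2.56×10⁻⁶)(1.68×10⁻⁶)/(0.0639) = 0.605 J.
v_min = √(2|U|/m) = √(2·0.605/0.0234) = 7.19 m/s.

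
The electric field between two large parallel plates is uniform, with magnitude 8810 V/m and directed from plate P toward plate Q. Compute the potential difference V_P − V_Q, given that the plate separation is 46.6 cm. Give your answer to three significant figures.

In a uniform field, potential decreases in the direction of E: ΔV = −E·d for a displacement d parallel to E.
Going from Q to P is a displacement of 46.6 cm opposite to the field, so V_P − V_Q = +Ed = 4110 V.

4110 V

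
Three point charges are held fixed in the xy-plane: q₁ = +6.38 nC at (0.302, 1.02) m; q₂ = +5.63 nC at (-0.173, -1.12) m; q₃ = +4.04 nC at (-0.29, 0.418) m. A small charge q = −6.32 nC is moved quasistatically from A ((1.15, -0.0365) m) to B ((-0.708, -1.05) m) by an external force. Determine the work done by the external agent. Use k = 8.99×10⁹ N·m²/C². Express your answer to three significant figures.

-2.94×10⁻⁷ J

For quasistatic motion the external work equals the change in potential energy: W_ext = qΔV = q(V_B − V_A).
At A: distances to the source charges are 1.35 m, 1.71 m, 1.51 m; V_A = Σ kqᵢ/rᵢ = 96.0 V.
At B: distances to the source charges are 2.30 m, 0.540 m, 1.53 m; V_B = Σ kqᵢ/rᵢ = 143 V.
ΔV = V_B − V_A = 46.5 V.
W_ext = qΔV = (-6.32×10⁻⁹ C)(46.5 V) = -2.94×10⁻⁷ J.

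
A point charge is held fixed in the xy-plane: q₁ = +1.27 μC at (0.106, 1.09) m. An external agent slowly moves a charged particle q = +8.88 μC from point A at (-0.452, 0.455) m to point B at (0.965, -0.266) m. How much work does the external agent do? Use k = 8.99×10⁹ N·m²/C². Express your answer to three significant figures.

-0.0568 J

For quasistatic motion the external work equals the change in potential energy: W_ext = qΔV = q(V_B − V_A).
At A: distance to the source charge is 0.845 m; V_A = kq₁/r = 1.35×10⁴ V.
At B: distance to the source charge is 1.61 m; V_B = kq₁/r = 7110 V.
ΔV = V_B − V_A = -6390 V.
W_ext = qΔV = (8.88×10⁻⁶ C)(-6390 V) = -0.0568 J.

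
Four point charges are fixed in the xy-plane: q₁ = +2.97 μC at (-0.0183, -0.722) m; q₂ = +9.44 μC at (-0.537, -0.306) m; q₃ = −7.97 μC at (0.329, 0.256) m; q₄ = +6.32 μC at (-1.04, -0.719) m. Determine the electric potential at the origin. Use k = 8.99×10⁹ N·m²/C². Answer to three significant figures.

The total potential is the scalar sum of each charge's contribution, V = Σ kqᵢ/rᵢ.
Distances from the field point to each charge: r₁ = 0.722 m, r₂ = 0.618 m, r₃ = 0.417 m, r₄ = 1.26 m.
V = k[(2.97×10⁻⁶)/(0.722) + (9.44×10⁻⁶)/(0.618) + (-7.97×10⁻⁶)/(0.417) + (6.32×10⁻⁶)/(1.26)] = 4.73×10⁴ V.

4.73×10⁴ V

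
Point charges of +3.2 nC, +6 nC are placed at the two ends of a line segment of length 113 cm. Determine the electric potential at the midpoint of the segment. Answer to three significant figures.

Electric potential is a scalar, so the contributions from each charge add algebraically: V = Σ kqᵢ/rᵢ.
Each charge is 0.565 m from the midpoint.
V = k[(3.20×10⁻⁹)/(0.565) + (6.00×10⁻⁹)/(0.565)] = 146 V.

146 V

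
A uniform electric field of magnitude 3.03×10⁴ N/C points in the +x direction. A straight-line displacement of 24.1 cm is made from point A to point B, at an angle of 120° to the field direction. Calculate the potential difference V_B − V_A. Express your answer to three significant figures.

3650 V

Only the component of displacement along E changes the potential: ΔV = −E·d·cosθ.
ΔV = −(3.03×10⁴ V/m)(0.241 m)cos120° = 3650 V.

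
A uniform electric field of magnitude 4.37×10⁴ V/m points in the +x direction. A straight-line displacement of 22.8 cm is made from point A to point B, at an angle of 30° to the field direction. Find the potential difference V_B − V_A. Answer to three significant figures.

-8630 V

Only the component of displacement along E changes the potential: ΔV = −E·d·cosθ.
ΔV = −(4.37×10⁴ V/m)(0.228 m)cos30° = -8630 V.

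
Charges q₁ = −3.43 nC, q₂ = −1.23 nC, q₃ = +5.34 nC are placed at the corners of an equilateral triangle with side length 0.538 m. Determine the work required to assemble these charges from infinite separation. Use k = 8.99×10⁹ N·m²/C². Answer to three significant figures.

-3.45×10⁻⁷ J

The assembly work is the sum of pairwise potential energies, U = Σ_{i<j} kqᵢqⱼ/rᵢⱼ.
All three pair separations equal the side length, 0.538 m.
U = (7.05×10⁻⁸) + (-3.06×10⁻⁷) + (-1.10×10⁻⁷) = -3.45×10⁻⁷ J.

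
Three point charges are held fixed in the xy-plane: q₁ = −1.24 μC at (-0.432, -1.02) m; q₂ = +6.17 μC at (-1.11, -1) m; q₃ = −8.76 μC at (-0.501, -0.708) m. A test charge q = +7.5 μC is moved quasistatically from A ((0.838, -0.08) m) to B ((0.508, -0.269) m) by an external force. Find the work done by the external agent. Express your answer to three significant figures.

For quasistatic motion the external work equals the change in potential energy: W_ext = qΔV = q(V_B − V_A).
At A: distances to the source charges are 1.58 m, 2.15 m, 1.48 m; V_A = Σ kqᵢ/rᵢ = -3.46×10⁴ V.
At B: distances to the source charges are 1.20 m, 1.78 m, 1.10 m; V_B = Σ kqᵢ/rᵢ = -4.96×10⁴ V.
ΔV = V_B − V_A = -1.50×10⁴ V.
W_ext = qΔV = (7.50×10⁻⁶ C)(-1.50×10⁴ V) = -0.113 J.

-0.113 J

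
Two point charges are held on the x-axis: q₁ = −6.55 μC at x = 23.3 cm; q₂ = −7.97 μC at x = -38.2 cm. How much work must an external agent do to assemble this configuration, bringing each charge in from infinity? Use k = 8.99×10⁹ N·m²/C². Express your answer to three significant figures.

The assembly work is the sum of pairwise potential energies, U = Σ_{i<j} kqᵢqⱼ/rᵢⱼ.
Pair separations: r₁₂ = 0.615 m.
U = (0.763) = 0.763 J.

0.763 J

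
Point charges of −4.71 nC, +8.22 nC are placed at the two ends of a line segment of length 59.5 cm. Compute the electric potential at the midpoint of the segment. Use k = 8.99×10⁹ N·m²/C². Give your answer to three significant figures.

The total potential is the scalar sum of each charge's contribution, V = Σ kqᵢ/rᵢ.
Each charge is 0.297 m from the midpoint.
V = k[(-4.71×10⁻⁹)/(0.297) + (8.22×10⁻⁹)/(0.297)] = 106 V.

106 V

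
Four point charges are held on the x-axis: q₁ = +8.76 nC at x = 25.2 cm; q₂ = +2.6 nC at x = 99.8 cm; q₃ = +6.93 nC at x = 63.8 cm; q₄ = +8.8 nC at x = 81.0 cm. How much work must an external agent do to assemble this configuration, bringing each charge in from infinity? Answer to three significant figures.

7.66×10⁻⁶ J

The work to assemble the configuration equals its total potential energy, U = Σ kqᵢqⱼ/rᵢⱼ over all pairs.
Pair separations: r₁₂ = 0.746 m, r₁₃ = 0.386 m, r₁₄ = 0.558 m, r₂₃ = 0.360 m, r₂₄ = 0.188 m, r₃₄ = 0.172 m.
Summing all 6 pair terms gives U = 7.66×10⁻⁶ J.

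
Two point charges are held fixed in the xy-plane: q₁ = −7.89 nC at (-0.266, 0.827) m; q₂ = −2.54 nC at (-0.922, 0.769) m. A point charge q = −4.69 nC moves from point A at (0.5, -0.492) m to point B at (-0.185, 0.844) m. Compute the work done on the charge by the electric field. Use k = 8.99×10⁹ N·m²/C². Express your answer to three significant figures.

-3.89×10⁻⁶ J

The work done by the electric force is W_field = −ΔU = −q(V_B − V_A) = q(V_A − V_B).
At A: distances to the source charges are 1.53 m, 1.90 m; V_A = Σ kqᵢ/rᵢ = -58.5 V.
At B: distances to the source charges are 0.0828 m, 0.741 m; V_B = Σ kqᵢ/rᵢ = -888 V.
ΔV = V_B − V_A = -829 V.
W_field = −qΔV = −(-4.69×10⁻⁹ C)(-829 V) = -3.89×10⁻⁶ J.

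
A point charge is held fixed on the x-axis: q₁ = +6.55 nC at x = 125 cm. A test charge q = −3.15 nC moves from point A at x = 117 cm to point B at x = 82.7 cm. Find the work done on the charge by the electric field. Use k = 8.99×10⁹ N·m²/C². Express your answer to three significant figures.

The work done by the electric force is W_field = −ΔU = −q(V_B − V_A) = q(V_A − V_B).
At A: distance to the source charge is 0.0800 m; V_A = kq₁/r = 736 V.
At B: distance to the source charge is 0.423 m; V_B = kq₁/r = 139 V.
ΔV = V_B − V_A = -597 V.
W_field = −qΔV = −(-3.15×10⁻⁹ C)(-597 V) = -1.88×10⁻⁶ J.

-1.88×10⁻⁶ J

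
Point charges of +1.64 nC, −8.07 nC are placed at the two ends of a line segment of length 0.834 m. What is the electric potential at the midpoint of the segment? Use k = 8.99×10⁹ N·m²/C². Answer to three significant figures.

The total potential is the scalar sum of each charge's contribution, V = Σ kqᵢ/rᵢ.
Each charge is 0.417 m from the midpoint.
V = k[(1.64×10⁻⁹)/(0.417) + (-8.07×10⁻⁹)/(0.417)] = -139 V.

-139 V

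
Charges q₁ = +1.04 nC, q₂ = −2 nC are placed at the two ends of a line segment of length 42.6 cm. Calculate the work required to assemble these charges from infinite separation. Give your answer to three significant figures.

The work to assemble the configuration equals its total potential energy, U = Σ kqᵢqⱼ/rᵢⱼ over all pairs.
The separation is r = 0.426 m.
U = (-4.39×10⁻⁸) = -4.39×10⁻⁸ J.

-4.39×10⁻⁸ J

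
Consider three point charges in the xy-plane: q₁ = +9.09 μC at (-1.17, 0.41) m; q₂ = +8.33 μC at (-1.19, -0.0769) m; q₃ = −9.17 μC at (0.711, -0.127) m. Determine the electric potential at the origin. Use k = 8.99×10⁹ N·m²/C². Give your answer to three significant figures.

1.46×10⁴ V

Electric potential is a scalar, so the contributions from each charge add algebraically: V = Σ kqᵢ/rᵢ.
Distances from the field point to each charge: r₁ = 1.24 m, r₂ = 1.19 m, r₃ = 0.722 m.
V = k[(9.09×10⁻⁶)/(1.24) + (8.33×10⁻⁶)/(1.19) + (-9.17×10⁻⁶)/(0.722)] = 1.46×10⁴ V.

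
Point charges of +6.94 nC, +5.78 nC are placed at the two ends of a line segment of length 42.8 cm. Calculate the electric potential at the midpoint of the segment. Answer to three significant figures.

Electric potential is a scalar, so the contributions from each charge add algebraically: V = Σ kqᵢ/rᵢ.
Each charge is 0.214 m from the midpoint.
V = k[(6.94×10⁻⁹)/(0.214) + (5.78×10⁻⁹)/(0.214)] = 534 V.

534 V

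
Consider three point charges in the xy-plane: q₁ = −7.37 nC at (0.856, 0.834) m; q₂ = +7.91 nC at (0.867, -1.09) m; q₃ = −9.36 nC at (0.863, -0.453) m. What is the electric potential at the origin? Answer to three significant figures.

-90.7 V

The total potential is the scalar sum of each charge's contribution, V = Σ kqᵢ/rᵢ.
Distances from the field point to each charge: r₁ = 1.20 m, r₂ = 1.39 m, r₃ = 0.975 m.
V = k[(-7.37×10⁻⁹)/(1.20) + (7.91×10⁻⁹)/(1.39) + (-9.36×10⁻⁹)/(0.975)] = -90.7 V.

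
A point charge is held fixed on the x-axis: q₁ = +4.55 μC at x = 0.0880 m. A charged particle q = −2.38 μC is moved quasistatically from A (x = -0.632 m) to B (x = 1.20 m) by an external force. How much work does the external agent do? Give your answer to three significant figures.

For quasistatic motion the external work equals the change in potential energy: W_ext = qΔV = q(V_B − V_A).
At A: distance to the source charge is 0.720 m; V_A = kq₁/r = 5.68×10⁴ V.
At B: distance to the source charge is 1.11 m; V_B = kq₁/r = 3.68×10⁴ V.
ΔV = V_B − V_A = -2.00×10⁴ V.
W_ext = qΔV = (-2.38×10⁻⁶ C)(-2.00×10⁴ V) = 0.0477 J.

0.0477 J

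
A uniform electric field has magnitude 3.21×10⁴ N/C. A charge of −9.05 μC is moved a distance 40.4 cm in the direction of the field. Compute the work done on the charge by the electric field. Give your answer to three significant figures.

The potential change for a displacement 40.4 cm in the direction of the field is ΔV = −Ed = -1.30×10⁴ V.
W_field = −qΔV = -0.117 J.

-0.117 J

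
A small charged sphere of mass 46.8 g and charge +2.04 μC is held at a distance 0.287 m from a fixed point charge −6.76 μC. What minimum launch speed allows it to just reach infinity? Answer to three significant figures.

4.30 m/s

To just escape, total mechanical energy must reach zero at infinity: ½mv²_min + U = 0, so ½mv²_min = −U = |kQq|/r.
|U| = |kQq|/r = (8.99×10⁹ N·m²/C²)(6.76×10⁻⁶)(2.04×10⁻⁶)/(0.287) = 0.432 J.
v_min = √(2|U|/m) = √(2·0.432/0.0468) = 4.30 m/s.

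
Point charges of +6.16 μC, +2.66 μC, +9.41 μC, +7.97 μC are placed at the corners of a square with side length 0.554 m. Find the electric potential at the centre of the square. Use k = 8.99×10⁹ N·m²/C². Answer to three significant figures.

The total potential is the scalar sum of each charge's contribution, V = Σ kqᵢ/rᵢ.
The distance from each corner to the centre is a√2/2 = 0.392 m.
V = k[(6.16×10⁻⁶)/(0.392) + (2.66×10⁻⁶)/(0.392) + (9.41×10⁻⁶)/(0.392) + (7.97×10⁻⁶)/(0.392)] = 6.01×10⁵ V.

6.01×10⁵ V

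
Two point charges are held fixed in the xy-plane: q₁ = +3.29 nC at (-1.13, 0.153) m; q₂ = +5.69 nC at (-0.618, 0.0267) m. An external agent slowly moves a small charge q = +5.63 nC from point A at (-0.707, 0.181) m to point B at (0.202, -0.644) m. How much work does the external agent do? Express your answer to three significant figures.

For quasistatic motion the external work equals the change in potential energy: W_ext = qΔV = q(V_B − V_A).
At A: distances to the source charges are 0.424 m, 0.178 m; V_A = Σ kqᵢ/rᵢ = 357 V.
At B: distances to the source charges are 1.55 m, 1.06 m; V_B = Σ kqᵢ/rᵢ = 67.3 V.
ΔV = V_B − V_A = -290 V.
W_ext = qΔV = (5.63×10⁻⁹ C)(-290 V) = -1.63×10⁻⁶ J.

-1.63×10⁻⁶ J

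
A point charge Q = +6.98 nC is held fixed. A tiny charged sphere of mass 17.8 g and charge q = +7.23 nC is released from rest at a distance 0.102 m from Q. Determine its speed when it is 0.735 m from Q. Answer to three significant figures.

Only the electrostatic force acts, so mechanical energy is conserved: ½mv² = U₁ − U₂ = kQq(1/r₁ − 1/r₂).
U₁ − U₂ = (8.99×10⁹ N·m²/C²)(6.98×10⁻⁹ C)(7.23×10⁻⁹ C)(1/0.102 − 1/0.735) = 3.83×10⁻⁶ J.
v = √(2·3.83×10⁻⁶/0.0178) = 0.0207 m/s.

0.0207 m/s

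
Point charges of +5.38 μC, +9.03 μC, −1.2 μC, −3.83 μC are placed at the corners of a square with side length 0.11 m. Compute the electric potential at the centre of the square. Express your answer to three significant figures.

1.08×10⁶ V

The total potential is the scalar sum of each charge's contribution, V = Σ kqᵢ/rᵢ.
The distance from each corner to the centre is a√2/2 = 0.0778 m.
V = k[(5.38×10⁻⁶)/(0.0778) + (9.03×10⁻⁶)/(0.0778) + (-1.20×10⁻⁶)/(0.0778) + (-3.83×10⁻⁶)/(0.0778)] = 1.08×10⁶ V.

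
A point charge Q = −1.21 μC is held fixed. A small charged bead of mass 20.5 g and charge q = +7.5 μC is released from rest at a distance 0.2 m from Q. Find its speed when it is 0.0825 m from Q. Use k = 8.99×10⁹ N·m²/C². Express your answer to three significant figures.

Only the electrostatic force acts, so mechanical energy is conserved: ½mv² = U₁ − U₂ = kQq(1/r₁ − 1/r₂).
U₁ − U₂ = (8.99×10⁹ N·m²/C²)(-1.21×10⁻⁶ C)(7.50×10⁻⁶ C)(1/0.200 − 1/0.0825) = 0.581 J.
v = √(2·0.581/0.0205) = 7.53 m/s.

7.53 m/s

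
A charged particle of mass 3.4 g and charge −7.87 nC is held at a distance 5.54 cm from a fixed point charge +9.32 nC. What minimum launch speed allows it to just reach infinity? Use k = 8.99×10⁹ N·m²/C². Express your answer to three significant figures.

To just escape, total mechanical energy must reach zero at infinity: ½mv²_min + U = 0, so ½mv²_min = −U = |kQq|/r.
|U| = |kQq|/r = (8.99×10⁹ N·m²/C²)(9.32×10⁻⁹)(7.87×10⁻⁹)/(0.0554) = 1.19×10⁻⁵ J.
v_min = √(2|U|/m) = √(2·1.19×10⁻⁵/3.40×10⁻³) = 0.0837 m/s.

0.0837 m/s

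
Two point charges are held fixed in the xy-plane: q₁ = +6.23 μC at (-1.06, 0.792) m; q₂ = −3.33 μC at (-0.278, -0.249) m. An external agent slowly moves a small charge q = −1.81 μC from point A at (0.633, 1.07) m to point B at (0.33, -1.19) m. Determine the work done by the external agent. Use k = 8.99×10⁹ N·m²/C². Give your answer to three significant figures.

For quasistatic motion the external work equals the change in potential energy: W_ext = qΔV = q(V_B − V_A).
At A: distances to the source charges are 1.72 m, 1.60 m; V_A = Σ kqᵢ/rᵢ = 1.40×10⁴ V.
At B: distances to the source charges are 2.42 m, 1.12 m; V_B = Σ kqᵢ/rᵢ = -3590 V.
ΔV = V_B − V_A = -1.76×10⁴ V.
W_ext = qΔV = (-1.81×10⁻⁶ C)(-1.76×10⁴ V) = 0.0318 J.

0.0318 J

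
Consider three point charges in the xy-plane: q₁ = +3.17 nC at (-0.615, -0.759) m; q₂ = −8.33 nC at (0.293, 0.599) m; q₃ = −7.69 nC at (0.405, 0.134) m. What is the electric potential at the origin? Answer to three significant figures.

Electric potential is a scalar, so the contributions from each charge add algebraically: V = Σ kqᵢ/rᵢ.
Distances from the field point to each charge: r₁ = 0.977 m, r₂ = 0.667 m, r₃ = 0.427 m.
V = k[(3.17×10⁻⁹)/(0.977) + (-8.33×10⁻⁹)/(0.667) + (-7.69×10⁻⁹)/(0.427)] = -245 V.

-245 V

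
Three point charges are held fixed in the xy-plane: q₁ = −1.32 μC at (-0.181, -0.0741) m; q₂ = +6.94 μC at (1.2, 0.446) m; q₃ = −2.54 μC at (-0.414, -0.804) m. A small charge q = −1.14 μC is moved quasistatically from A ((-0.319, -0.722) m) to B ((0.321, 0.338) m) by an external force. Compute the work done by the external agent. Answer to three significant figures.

-0.231 J

For quasistatic motion the external work equals the change in potential energy: W_ext = qΔV = q(V_B − V_A).
At A: distances to the source charges are 0.662 m, 1.92 m, 0.125 m; V_A = Σ kqᵢ/rᵢ = -1.67×10⁵ V.
At B: distances to the source charges are 0.649 m, 0.886 m, 1.36 m; V_B = Σ kqᵢ/rᵢ = 3.54×10⁴ V.
ΔV = V_B − V_A = 2.03×10⁵ V.
W_ext = qΔV = (-1.14×10⁻⁶ C)(2.03×10⁵ V) = -0.231 J.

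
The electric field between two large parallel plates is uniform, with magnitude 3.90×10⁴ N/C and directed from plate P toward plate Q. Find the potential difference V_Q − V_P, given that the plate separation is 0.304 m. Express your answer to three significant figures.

In a uniform field, potential decreases in the direction of E: ΔV = −E·d for a displacement d parallel to E.
Going from P to Q is a displacement of 0.304 m along the field, so V_Q − V_P = −Ed = -1.19×10⁴ V.

-1.19×10⁴ V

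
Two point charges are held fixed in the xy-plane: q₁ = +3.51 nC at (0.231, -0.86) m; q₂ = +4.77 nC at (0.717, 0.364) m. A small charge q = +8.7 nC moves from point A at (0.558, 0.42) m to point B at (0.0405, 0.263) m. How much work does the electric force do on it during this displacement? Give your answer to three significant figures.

1.63×10⁻⁶ J

The work done by the electric force is W_field = −ΔU = −q(V_B − V_A) = q(V_A − V_B).
At A: distances to the source charges are 1.32 m, 0.169 m; V_A = Σ kqᵢ/rᵢ = 278 V.
At B: distances to the source charges are 1.14 m, 0.684 m; V_B = Σ kqᵢ/rᵢ = 90.4 V.
ΔV = V_B − V_A = -188 V.
W_field = −qΔV = −(8.70×10⁻⁹ C)(-188 V) = 1.63×10⁻⁶ J.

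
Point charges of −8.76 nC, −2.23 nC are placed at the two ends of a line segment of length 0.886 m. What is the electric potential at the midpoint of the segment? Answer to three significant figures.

Electric potential is a scalar, so the contributions from each charge add algebraically: V = Σ kqᵢ/rᵢ.
Each charge is 0.443 m from the midpoint.
V = k[(-8.76×10⁻⁹)/(0.443) + (-2.23×10⁻⁹)/(0.443)] = -223 V.

-223 V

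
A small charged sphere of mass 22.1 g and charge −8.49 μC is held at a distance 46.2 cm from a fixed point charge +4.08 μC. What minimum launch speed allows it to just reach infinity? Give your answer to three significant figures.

7.81 m/s

To just escape, total mechanical energy must reach zero at infinity: ½mv²_min + U = 0, so ½mv²_min = −U = |kQq|/r.
|U| = |kQq|/r = (8.99×10⁹ N·m²/C²)(4.08×10⁻⁶)(8.49×10⁻⁶)/(0.462) = 0.674 J.
v_min = √(2|U|/m) = √(2·0.674/0.0221) = 7.81 m/s.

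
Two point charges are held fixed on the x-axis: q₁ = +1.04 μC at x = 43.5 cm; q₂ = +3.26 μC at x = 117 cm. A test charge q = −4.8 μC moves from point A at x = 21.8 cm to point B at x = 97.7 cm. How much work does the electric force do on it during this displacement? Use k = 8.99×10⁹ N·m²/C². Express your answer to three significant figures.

The work done by the electric force is W_field = −ΔU = −q(V_B − V_A) = q(V_A − V_B).
At A: distances to the source charges are 0.217 m, 0.952 m; V_A = Σ kqᵢ/rᵢ = 7.39×10⁴ V.
At B: distances to the source charges are 0.542 m, 0.193 m; V_B = Σ kqᵢ/rᵢ = 1.69×10⁵ V.
ΔV = V_B − V_A = 9.52×10⁴ V.
W_field = −qΔV = −(-4.80×10⁻⁶ C)(9.52×10⁴ V) = 0.457 J.

0.457 J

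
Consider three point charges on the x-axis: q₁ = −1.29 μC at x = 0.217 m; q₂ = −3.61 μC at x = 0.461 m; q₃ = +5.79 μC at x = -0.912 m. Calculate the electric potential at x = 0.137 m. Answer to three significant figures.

Electric potential is a scalar, so the contributions from each charge add algebraically: V = Σ kqᵢ/rᵢ.
Distances from the field point to each charge: r₁ = 0.0800 m, r₂ = 0.324 m, r₃ = 1.05 m.
V = k[(-1.29×10⁻⁶)/(0.0800) + (-3.61×10⁻⁶)/(0.324) + (5.79×10⁻⁶)/(1.05)] = -1.96×10⁵ V.

-1.96×10⁵ V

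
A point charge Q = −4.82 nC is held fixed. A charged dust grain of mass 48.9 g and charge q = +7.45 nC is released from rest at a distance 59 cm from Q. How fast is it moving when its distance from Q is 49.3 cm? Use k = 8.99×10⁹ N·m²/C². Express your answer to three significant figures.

Only the electrostatic force acts, so mechanical energy is conserved: ½mv² = U₁ − U₂ = kQq(1/r₁ − 1/r₂).
U₁ − U₂ = (8.99×10⁹ N·m²/C²)(-4.82×10⁻⁹ C)(7.45×10⁻⁹ C)(1/0.590 − 1/0.493) = 1.08×10⁻⁷ J.
v = √(2·1.08×10⁻⁷/0.0489) = 2.10×10⁻³ m/s.

2.10×10⁻³ m/s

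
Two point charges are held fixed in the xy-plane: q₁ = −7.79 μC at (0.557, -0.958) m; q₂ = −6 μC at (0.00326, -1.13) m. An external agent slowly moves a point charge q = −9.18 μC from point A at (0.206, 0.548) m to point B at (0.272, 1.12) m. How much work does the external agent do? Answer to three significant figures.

For quasistatic motion the external work equals the change in potential energy: W_ext = qΔV = q(V_B − V_A).
At A: distances to the source charges are 1.55 m, 1.69 m; V_A = Σ kqᵢ/rᵢ = -7.72×10⁴ V.
At B: distances to the source charges are 2.10 m, 2.27 m; V_B = Σ kqᵢ/rᵢ = -5.72×10⁴ V.
ΔV = V_B − V_A = 2.00×10⁴ V.
W_ext = qΔV = (-9.18×10⁻⁶ C)(2.00×10⁴ V) = -0.184 J.

-0.184 J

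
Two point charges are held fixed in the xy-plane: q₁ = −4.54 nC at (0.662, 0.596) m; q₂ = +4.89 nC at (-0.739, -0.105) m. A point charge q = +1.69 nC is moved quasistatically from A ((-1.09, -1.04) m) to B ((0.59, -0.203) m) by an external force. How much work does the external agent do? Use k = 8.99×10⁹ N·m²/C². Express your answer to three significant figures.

-7.58×10⁻⁸ J

For quasistatic motion the external work equals the change in potential energy: W_ext = qΔV = q(V_B − V_A).
At A: distances to the source charges are 2.40 m, 0.999 m; V_A = Σ kqᵢ/rᵢ = 27.0 V.
At B: distances to the source charges are 0.802 m, 1.33 m; V_B = Σ kqᵢ/rᵢ = -17.9 V.
ΔV = V_B − V_A = -44.9 V.
W_ext = qΔV = (1.69×10⁻⁹ C)(-44.9 V) = -7.58×10⁻⁸ J.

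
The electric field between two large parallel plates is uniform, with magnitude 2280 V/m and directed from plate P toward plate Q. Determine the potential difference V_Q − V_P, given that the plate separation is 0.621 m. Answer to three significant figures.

-1420 V

In a uniform field, potential decreases in the direction of E: ΔV = −E·d for a displacement d parallel to E.
Going from P to Q is a displacement of 0.621 m along the field, so V_Q − V_P = −Ed = -1420 V.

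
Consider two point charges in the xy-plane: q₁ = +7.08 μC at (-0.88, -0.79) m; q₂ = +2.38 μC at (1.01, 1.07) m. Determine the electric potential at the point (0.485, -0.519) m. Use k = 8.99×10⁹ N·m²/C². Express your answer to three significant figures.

The total potential is the scalar sum of each charge's contribution, V = Σ kqᵢ/rᵢ.
Distances from the field point to each charge: r₁ = 1.39 m, r₂ = 1.67 m.
V = k[(7.08×10⁻⁶)/(1.39) + (2.38×10⁻⁶)/(1.67)] = 5.85×10⁴ V.

5.85×10⁴ V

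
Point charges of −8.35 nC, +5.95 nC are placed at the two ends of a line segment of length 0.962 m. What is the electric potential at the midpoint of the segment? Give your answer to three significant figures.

Electric potential is a scalar, so the contributions from each charge add algebraically: V = Σ kqᵢ/rᵢ.
Each charge is 0.481 m from the midpoint.
V = k[(-8.35×10⁻⁹)/(0.481) + (5.95×10⁻⁹)/(0.481)] = -44.9 V.

-44.9 V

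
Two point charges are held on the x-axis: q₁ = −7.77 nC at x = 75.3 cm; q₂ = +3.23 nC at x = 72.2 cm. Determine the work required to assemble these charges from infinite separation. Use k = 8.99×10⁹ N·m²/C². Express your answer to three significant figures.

The assembly work is the sum of pairwise potential energies, U = Σ_{i<j} kqᵢqⱼ/rᵢⱼ.
Pair separations: r₁₂ = 0.0310 m.
U = (-7.28×10⁻⁶) = -7.28×10⁻⁶ J.

-7.28×10⁻⁶ J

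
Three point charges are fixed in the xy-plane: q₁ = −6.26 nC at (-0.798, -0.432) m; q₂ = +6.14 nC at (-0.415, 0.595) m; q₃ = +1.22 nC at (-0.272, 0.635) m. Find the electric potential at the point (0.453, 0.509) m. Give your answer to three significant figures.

42.2 V

The total potential is the scalar sum of each charge's contribution, V = Σ kqᵢ/rᵢ.
Distances from the field point to each charge: r₁ = 1.57 m, r₂ = 0.872 m, r₃ = 0.736 m.
V = k[(-6.26×10⁻⁹)/(1.57) + (6.14×10⁻⁹)/(0.872) + (1.22×10⁻⁹)/(0.736)] = 42.2 V.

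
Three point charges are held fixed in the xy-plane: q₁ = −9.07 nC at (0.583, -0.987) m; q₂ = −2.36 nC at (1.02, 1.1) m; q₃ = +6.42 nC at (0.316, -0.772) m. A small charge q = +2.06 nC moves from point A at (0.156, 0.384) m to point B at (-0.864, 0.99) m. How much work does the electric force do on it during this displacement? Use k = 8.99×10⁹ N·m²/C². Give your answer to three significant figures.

The work done by the electric force is W_field = −ΔU = −q(V_B − V_A) = q(V_A − V_B).
At A: distances to the source charges are 1.44 m, 1.12 m, 1.17 m; V_A = Σ kqᵢ/rᵢ = -26.2 V.
At B: distances to the source charges are 2.45 m, 1.89 m, 2.12 m; V_B = Σ kqᵢ/rᵢ = -17.3 V.
ΔV = V_B − V_A = 8.93 V.
W_field = −qΔV = −(2.06×10⁻⁹ C)(8.93 V) = -1.84×10⁻⁸ J.

-1.84×10⁻⁸ J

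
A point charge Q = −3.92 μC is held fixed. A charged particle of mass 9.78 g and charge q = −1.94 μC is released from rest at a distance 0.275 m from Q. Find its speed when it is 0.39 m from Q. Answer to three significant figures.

3.87 m/s

Only the electrostatic force acts, so mechanical energy is conserved: ½mv² = U₁ − U₂ = kQq(1/r₁ − 1/r₂).
U₁ − U₂ = (8.99×10⁹ N·m²/C²)(-3.92×10⁻⁶ C)(-1.94×10⁻⁶ C)(1/0.275 − 1/0.390) = 0.0733 J.
v = √(2·0.0733/9.78×10⁻³) = 3.87 m/s.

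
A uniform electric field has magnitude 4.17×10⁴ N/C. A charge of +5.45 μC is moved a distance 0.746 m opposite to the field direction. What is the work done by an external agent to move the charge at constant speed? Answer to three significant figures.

0.170 J

The potential change for a displacement 0.746 m opposite to the field direction is ΔV = +Ed = 3.11×10⁴ V.
W_ext = qΔV = 0.170 J.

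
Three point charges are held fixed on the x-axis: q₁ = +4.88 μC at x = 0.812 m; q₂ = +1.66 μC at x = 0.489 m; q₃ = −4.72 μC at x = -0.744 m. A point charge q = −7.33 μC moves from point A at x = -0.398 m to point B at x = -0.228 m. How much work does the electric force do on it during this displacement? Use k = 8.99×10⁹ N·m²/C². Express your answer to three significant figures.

0.369 J

The work done by the electric force is W_field = −ΔU = −q(V_B − V_A) = q(V_A − V_B).
At A: distances to the source charges are 1.21 m, 0.887 m, 0.346 m; V_A = Σ kqᵢ/rᵢ = -6.96×10⁴ V.
At B: distances to the source charges are 1.04 m, 0.717 m, 0.516 m; V_B = Σ kqᵢ/rᵢ = -1.92×10⁴ V.
ΔV = V_B − V_A = 5.03×10⁴ V.
W_field = −qΔV = −(-7.33×10⁻⁶ C)(5.03×10⁴ V) = 0.369 J.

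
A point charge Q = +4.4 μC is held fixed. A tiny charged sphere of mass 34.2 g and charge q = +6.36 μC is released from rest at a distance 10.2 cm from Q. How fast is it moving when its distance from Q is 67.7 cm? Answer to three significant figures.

Only the electrostatic force acts, so mechanical energy is conserved: ½mv² = U₁ − U₂ = kQq(1/r₁ − 1/r₂).
U₁ − U₂ = (8.99×10⁹ N·m²/C²)(4.40×10⁻⁶ C)(6.36×10⁻⁶ C)(1/0.102 − 1/0.677) = 2.09 J.
v = √(2·2.09/0.0342) = 11.1 m/s.

11.1 m/s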